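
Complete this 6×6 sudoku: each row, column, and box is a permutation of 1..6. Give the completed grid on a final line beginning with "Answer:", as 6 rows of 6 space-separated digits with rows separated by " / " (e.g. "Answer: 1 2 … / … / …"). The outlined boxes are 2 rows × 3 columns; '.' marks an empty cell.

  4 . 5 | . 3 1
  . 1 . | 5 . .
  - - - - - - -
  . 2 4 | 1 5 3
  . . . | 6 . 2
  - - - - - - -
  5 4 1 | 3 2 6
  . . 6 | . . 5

Step 1. [r4c3∈{3}] r4c3 is down to just 3 ⇒ r4c3=3.
Step 2. [r2c1∈{2,3,6}] row 2 places 3 nowhere but r2c1 ⇒ r2c1=3.
Step 3. [r4c5∈{4}] only 4 remains possible at r4c5. So r4c5=4.
Step 4. [r6c4∈{4}] r6c4 has the single candidate 4. So r6c4=4.
Step 5. [r1c4∈{2}] only 2 remains possible at r1c4, so r1c4=2.
Step 6. [r4c2∈{5}] r4c2's peers cover all but 5, so r4c2=5.
Step 7. [r2c5∈{6}] r2c5 is down to just 6, so r2c5=6.
Step 8. [r6c2∈{3}] r6c2 has the single candidate 3. So r6c2=3.
Step 9. [r3c1∈{6}] r3c1 is down to just 6. So r3c1=6.
Step 10. [r6c1∈{2}] r6c1 is down to just 2. So r6c1=2.
Step 11. [r6c5∈{1}] r6c5 has the single candidate 1, so r6c5=1.
Step 12. [r2c3∈{2}] r2c3's peers cover all but 2, so r2c3=2.
Step 13. [r2c6∈{4}] r2c6 has the single candidate 4 ⇒ r2c6=4.
Step 14. [r4c1∈{1}] nothing but 1 survives at r4c1. So r4c1=1.
Step 15. [r1c2∈{6}] nothing but 6 survives at r1c2. So r1c2=6.

Answer: 4 6 5 2 3 1 / 3 1 2 5 6 4 / 6 2 4 1 5 3 / 1 5 3 6 4 2 / 5 4 1 3 2 6 / 2 3 6 4 1 5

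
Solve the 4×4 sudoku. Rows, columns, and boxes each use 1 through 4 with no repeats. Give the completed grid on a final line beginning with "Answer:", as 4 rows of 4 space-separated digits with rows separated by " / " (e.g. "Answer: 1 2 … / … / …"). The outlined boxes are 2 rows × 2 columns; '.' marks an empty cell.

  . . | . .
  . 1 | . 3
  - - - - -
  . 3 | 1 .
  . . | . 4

Step 1. [r1c2∈{2,4}] in col 2, 4 fits only at r1c2, so r1c2=4.
Step 2. [r1c3∈{2}] r1c3's peers cover all but 2, so r1c3=2.
Step 3. [r4c2∈{2}] only 2 remains possible at r4c2, so r4c2=2.
Step 4. [r2c1∈{2}] r2c1 is down to just 2, so r2c1=2.
Step 5. [r1c4∈{1}] r1c4's peers cover all but 1. So r1c4=1.
Step 6. [r2c3∈{4}] r2c3 has the single candidate 4, so r2c3=4.
Step 7. [r3c4∈{2}] r3c4's peers cover all but 2. So r3c4=2.
Step 8. [r4c1∈{1}] r4c1 is down to just 1. So r4c1=1.
Step 9. [r4c3∈{3}] only 3 remains possible at r4c3 ⇒ r4c3=3.
Step 10. [r3c1∈{4}] nothing but 4 survives at r3c1, so r3c1=4.
Step 11. [r1c1∈{3}] r1c1 has the single candidate 3 ⇒ r1c1=3.

Answer: 3 4 2 1 / 2 1 4 3 / 4 3 1 2 / 1 2 3 4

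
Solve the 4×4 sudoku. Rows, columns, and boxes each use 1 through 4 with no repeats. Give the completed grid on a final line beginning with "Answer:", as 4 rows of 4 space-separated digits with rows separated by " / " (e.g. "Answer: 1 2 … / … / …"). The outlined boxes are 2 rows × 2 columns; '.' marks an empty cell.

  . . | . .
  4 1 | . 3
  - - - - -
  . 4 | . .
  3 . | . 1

Step 1. [r1c1∈{2}] r1c1's peers cover all but 2, so r1c1=2.
Step 2. [r2c3∈{2}] only 2 remains possible at r2c3 ⇒ r2c3=2.
Step 3. [r1c4∈{4}] only 4 remains possible at r1c4 ⇒ r1c4=4.
Step 4. [r1c2∈{3}] r1c2 has the single candidate 3. So r1c2=3.
Step 5. [r4c3∈{4}] r4c3 has the single candidate 4 ⇒ r4c3=4.
Step 6. [r1c3∈{1}] only 1 remains possible at r1c3 ⇒ r1c3=1.
Step 7. [r3c1∈{1}] r3c1's peers cover all but 1 ⇒ r3c1=1.
Step 8. [r3c3∈{3}] r3c3 is down to just 3 ⇒ r3c3=3.
Step 9. [r3c4∈{2}] r3c4's peers cover all but 2. So r3c4=2.
Step 10. [r4c2∈{2}] r4c2 has the single candidate 2. So r4c2=2.

Answer: 2 3 1 4 / 4 1 2 3 / 1 4 3 2 / 3 2 4 1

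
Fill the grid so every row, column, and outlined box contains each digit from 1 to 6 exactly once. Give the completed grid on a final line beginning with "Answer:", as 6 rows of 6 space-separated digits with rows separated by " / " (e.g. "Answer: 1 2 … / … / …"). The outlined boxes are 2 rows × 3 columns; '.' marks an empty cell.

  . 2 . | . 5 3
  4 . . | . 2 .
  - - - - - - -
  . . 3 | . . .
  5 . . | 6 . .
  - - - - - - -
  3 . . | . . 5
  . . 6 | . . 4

Step 1. [r2c4∈{1}] only 1 remains possible at r2c4. So r2c4=1.
Step 2. [r4c5∈{1,3,4}] 3 has one home in row 4: r4c5, so r4c5=3.
Step 3. [r6c5∈{1}] r6c5 is down to just 1. So r6c5=1.
Step 4. [r6c1∈{2}] only 2 remains possible at r6c1 ⇒ r6c1=2.
Step 5. [r1c3∈{1}] nothing but 1 survives at r1c3, so r1c3=1.
Step 6. [r3c1∈{1,6}] in col 1, 1 fits only at r3c1 ⇒ r3c1=1.
Step 7. [r4c2∈{4}] nothing but 4 survives at r4c2 ⇒ r4c2=4.
Step 8. [r3c6∈{2}] only 2 remains possible at r3c6 ⇒ r3c6=2.
Step 9. [r2c2∈{3,5,6}] row 2 places 3 nowhere but r2c2. So r2c2=3.
Step 10. [r3c4∈{4,5}] in row 3, 5 fits only at r3c4. So r3c4=5.
Step 11. [r1c1∈{6}] r1c1 is down to just 6 ⇒ r1c1=6.
Step 12. [r5c3∈{4}] only 4 remains possible at r5c3. So r5c3=4.
Step 13. [r1c4∈{4}] nothing but 4 survives at r1c4 ⇒ r1c4=4.
Step 14. [r6c2∈{5}] r6c2 is down to just 5 ⇒ r6c2=5.
Step 15. [r6c4∈{3}] only 3 remains possible at r6c4, so r6c4=3.
Step 16. [r3c2∈{6}] r3c2's peers cover all but 6 ⇒ r3c2=6.
Step 17. [r5c2∈{1}] r5c2's peers cover all but 1 ⇒ r5c2=1.
Step 18. [r4c3∈{2}] r4c3's peers cover all but 2. So r4c3=2.
Step 19. [r2c6∈{6}] r2c6's peers cover all but 6, so r2c6=6.
Step 20. [r2c3∈{5}] only 5 remains possible at r2c3. So r2c3=5.
Step 21. [r5c4∈{2}] r5c4's peers cover all but 2 ⇒ r5c4=2.
Step 22. [r5c5∈{6}] only 6 remains possible at r5c5. So r5c5=6.
Step 23. [r3c5∈{4}] r3c5's peers cover all but 4, so r3c5=4.
Step 24. [r4c6∈{1}] nothing but 1 survives at r4c6 ⇒ r4c6=1.

Answer: 6 2 1 4 5 3 / 4 3 5 1 2 6 / 1 6 3 5 4 2 / 5 4 2 6 3 1 / 3 1 4 2 6 5 / 2 5 6 3 1 4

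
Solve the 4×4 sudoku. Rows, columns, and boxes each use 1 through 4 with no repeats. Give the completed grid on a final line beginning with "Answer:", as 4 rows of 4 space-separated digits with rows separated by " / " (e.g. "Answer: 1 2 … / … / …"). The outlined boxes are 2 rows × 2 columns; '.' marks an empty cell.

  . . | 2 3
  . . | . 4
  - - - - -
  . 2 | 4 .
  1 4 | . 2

Step 1. [r2c2∈{1,3}] in col 2, 3 fits only at r2c2, so r2c2=3.
Step 2. [r1c1∈{4}] r1c1 is down to just 4. So r1c1=4.
Step 3. [r2c3∈{1}] only 1 remains possible at r2c3 ⇒ r2c3=1.
Step 4. [r2c1∈{2}] r2c1 has the single candidate 2, so r2c1=2.
Step 5. [r3c1∈{3}] r3c1 has the single candidate 3. So r3c1=3.
Step 6. [r1c2∈{1}] nothing but 1 survives at r1c2. So r1c2=1.
Step 7. [r4c3∈{3}] only 3 remains possible at r4c3. So r4c3=3.
Step 8. [r3c4∈{1}] nothing but 1 survives at r3c4. So r3c4=1.

Answer: 4 1 2 3 / 2 3 1 4 / 3 2 4 1 / 1 4 3 2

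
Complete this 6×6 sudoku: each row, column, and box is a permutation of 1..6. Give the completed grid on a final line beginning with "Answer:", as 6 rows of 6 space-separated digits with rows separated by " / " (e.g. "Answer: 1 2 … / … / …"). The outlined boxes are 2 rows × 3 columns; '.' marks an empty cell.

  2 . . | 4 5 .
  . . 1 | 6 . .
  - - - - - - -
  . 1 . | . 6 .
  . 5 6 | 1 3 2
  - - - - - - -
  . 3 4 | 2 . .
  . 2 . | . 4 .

Step 1. [r2c1∈{3,4,5}] r2c1 is the only open cell in row 2 admitting 5. So r2c1=5.
Step 2. [r5c6∈{1,5,6}] 5 has one home in row 5: r5c6 ⇒ r5c6=5.
Step 3. [r6c6∈{1,3,6}] across col 6, 6 lands solely at r6c6, so r6c6=6.
Step 4. [r3c1∈{3,4}] 3 has one home in col 1: r3c1. So r3c1=3.
Step 5. [r2c6∈{3}] r2c6 has the single candidate 3. So r2c6=3.
Step 6. [r5c5∈{1}] nothing but 1 survives at r5c5 ⇒ r5c5=1.
Step 7. [r5c1∈{6}] r5c1 has the single candidate 6, so r5c1=6.
Step 8. [r4c1∈{4}] nothing but 4 survives at r4c1 ⇒ r4c1=4.
Step 9. [r6c3∈{5}] only 5 remains possible at r6c3, so r6c3=5.
Step 10. [r3c4∈{5}] nothing but 5 survives at r3c4 ⇒ r3c4=5.
Step 11. [r1c6∈{1}] r1c6 has the single candidate 1, so r1c6=1.
Step 12. [r6c1∈{1}] only 1 remains possible at r6c1, so r6c1=1.
Step 13. [r2c5∈{2}] nothing but 2 survives at r2c5 ⇒ r2c5=2.
Step 14. [r1c3∈{3}] only 3 remains possible at r1c3. So r1c3=3.
Step 15. [r2c2∈{4}] nothing but 4 survives at r2c2, so r2c2=4.
Step 16. [r3c3∈{2}] r3c3 is down to just 2, so r3c3=2.
Step 17. [r3c6∈{4}] r3c6 is down to just 4. So r3c6=4.
Step 18. [r1c2∈{6}] r1c2 is down to just 6. So r1c2=6.
Step 19. [r6c4∈{3}] only 3 remains possible at r6c4. So r6c4=3.

Answer: 2 6 3 4 5 1 / 5 4 1 6 2 3 / 3 1 2 5 6 4 / 4 5 6 1 3 2 / 6 3 4 2 1 5 / 1 2 5 3 4 6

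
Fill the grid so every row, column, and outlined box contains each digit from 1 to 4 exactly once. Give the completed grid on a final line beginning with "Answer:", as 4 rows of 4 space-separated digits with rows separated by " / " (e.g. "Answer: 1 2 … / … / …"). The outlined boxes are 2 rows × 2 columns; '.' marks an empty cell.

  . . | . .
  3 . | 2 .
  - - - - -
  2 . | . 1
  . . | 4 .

Step 1. [r2c2∈{1,4}] r2c2 is the only open cell in row 2 admitting 1 ⇒ r2c2=1.
Step 2. [r3c3∈{3}] nothing but 3 survives at r3c3, so r3c3=3.
Step 3. [r1c1∈{4}] r1c1 is down to just 4 ⇒ r1c1=4.
Step 4. [r1c3∈{1}] r1c3 is down to just 1 ⇒ r1c3=1.
Step 5. [r4c4∈{2}] nothing but 2 survives at r4c4 ⇒ r4c4=2.
Step 6. [r1c2∈{2}] only 2 remains possible at r1c2. So r1c2=2.
Step 7. [r1c4∈{3}] r1c4's peers cover all but 3, so r1c4=3.
Step 8. [r3c2∈{4}] r3c2's peers cover all but 4, so r3c2=4.
Step 9. [r4c1∈{1}] nothing but 1 survives at r4c1. So r4c1=1.
Step 10. [r4c2∈{3}] r4c2 has the single candidate 3. So r4c2=3.
Step 11. [r2c4∈{4}] r2c4's peers cover all but 4, so r2c4=4.

Answer: 4 2 1 3 / 3 1 2 4 / 2 4 3 1 / 1 3 4 2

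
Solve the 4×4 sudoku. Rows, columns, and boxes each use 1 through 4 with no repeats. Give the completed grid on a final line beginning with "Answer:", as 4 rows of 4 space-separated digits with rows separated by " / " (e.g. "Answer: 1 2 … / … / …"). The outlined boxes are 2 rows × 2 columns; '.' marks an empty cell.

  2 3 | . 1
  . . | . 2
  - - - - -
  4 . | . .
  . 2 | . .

Step 1. [r4c1∈{1,3}] in col 1, 3 fits only at r4c1 ⇒ r4c1=3.
Step 2. [r4c3∈{1,4}] row 4 places 1 nowhere but r4c3 ⇒ r4c3=1.
Step 3. [r2c3∈{3,4}] row 2 places 3 nowhere but r2c3, so r2c3=3.
Step 4. [r3c2∈{1}] only 1 remains possible at r3c2. So r3c2=1.
Step 5. [r3c3∈{2}] nothing but 2 survives at r3c3. So r3c3=2.
Step 6. [r2c2∈{4}] only 4 remains possible at r2c2, so r2c2=4.
Step 7. [r3c4∈{3}] r3c4 is down to just 3 ⇒ r3c4=3.
Step 8. [r1c3∈{4}] r1c3 has the single candidate 4, so r1c3=4.
Step 9. [r4c4∈{4}] r4c4 has the single candidate 4. So r4c4=4.
Step 10. [r2c1∈{1}] only 1 remains possible at r2c1, so r2c1=1.

Answer: 2 3 4 1 / 1 4 3 2 / 4 1 2 3 / 3 2 1 4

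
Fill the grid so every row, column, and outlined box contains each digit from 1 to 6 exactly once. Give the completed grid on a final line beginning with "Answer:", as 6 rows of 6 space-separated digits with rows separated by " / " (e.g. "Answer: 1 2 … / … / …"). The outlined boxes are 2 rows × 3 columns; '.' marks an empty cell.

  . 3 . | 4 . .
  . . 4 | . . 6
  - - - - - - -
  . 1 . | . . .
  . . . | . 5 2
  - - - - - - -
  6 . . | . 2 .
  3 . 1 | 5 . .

Step 1. [r1c3∈{2,5,6}] r1c3 is the only open cell in row 1 admitting 6. So r1c3=6.
Step 2. [r1c1∈{1,2,5}] in row 1, 2 fits only at r1c1 ⇒ r1c1=2.
Step 3. [r6c6∈{4}] nothing but 4 survives at r6c6, so r6c6=4.
Step 4. [r3c6∈{3}] only 3 remains possible at r3c6. So r3c6=3.
Step 5. [r1c5∈{1}] r1c5's peers cover all but 1, so r1c5=1.
Step 6. [r3c5∈{4,6}] across col 5, 4 lands solely at r3c5 ⇒ r3c5=4.
Step 7. [r2c2∈{5}] r2c2's peers cover all but 5 ⇒ r2c2=5.
Step 8. [r4c4∈{1,6}] in row 4, 1 fits only at r4c4 ⇒ r4c4=1.
Step 9. [r5c3∈{5}] only 5 remains possible at r5c3 ⇒ r5c3=5.
Step 10. [r5c2∈{4}] nothing but 4 survives at r5c2, so r5c2=4.
Step 11. [r2c5∈{3}] nothing but 3 survives at r2c5, so r2c5=3.
Step 12. [r3c4∈{6}] r3c4 has the single candidate 6. So r3c4=6.
Step 13. [r3c1∈{5}] only 5 remains possible at r3c1. So r3c1=5.
Step 14. [r4c2∈{6}] nothing but 6 survives at r4c2, so r4c2=6.
Step 15. [r5c4∈{3}] r5c4 is down to just 3. So r5c4=3.
Step 16. [r2c1∈{1}] nothing but 1 survives at r2c1. So r2c1=1.
Step 17. [r4c3∈{3}] r4c3 is down to just 3 ⇒ r4c3=3.
Step 18. [r4c1∈{4}] only 4 remains possible at r4c1, so r4c1=4.
Step 19. [r1c6∈{5}] only 5 remains possible at r1c6, so r1c6=5.
Step 20. [r3c3∈{2}] r3c3 is down to just 2. So r3c3=2.
Step 21. [r6c5∈{6}] r6c5's peers cover all but 6, so r6c5=6.
Step 22. [r6c2∈{2}] r6c2's peers cover all but 2. So r6c2=2.
Step 23. [r2c4∈{2}] r2c4 has the single candidate 2 ⇒ r2c4=2.
Step 24. [r5c6∈{1}] r5c6's peers cover all but 1, so r5c6=1.

Answer: 2 3 6 4 1 5 / 1 5 4 2 3 6 / 5 1 2 6 4 3 / 4 6 3 1 5 2 / 6 4 5 3 2 1 / 3 2 1 5 6 4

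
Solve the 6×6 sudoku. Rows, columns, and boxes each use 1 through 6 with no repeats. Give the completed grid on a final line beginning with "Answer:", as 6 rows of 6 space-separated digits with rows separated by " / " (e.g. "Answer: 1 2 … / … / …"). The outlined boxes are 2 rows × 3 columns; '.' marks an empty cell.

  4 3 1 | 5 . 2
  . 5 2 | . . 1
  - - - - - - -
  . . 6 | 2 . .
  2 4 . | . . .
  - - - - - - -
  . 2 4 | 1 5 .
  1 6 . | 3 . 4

Step 1. [r2c5∈{3,4,6}] r2c5 is the only open cell in row 2 admitting 3. So r2c5=3.
Step 2. [r4c4∈{6}] r4c4's peers cover all but 6 ⇒ r4c4=6.
Step 3. [r3c1∈{3,5}] r3c1 is the only open cell in col 1 admitting 5, so r3c1=5.
Step 4. [r4c3∈{3}] r4c3 is down to just 3 ⇒ r4c3=3.
Step 5. [r3c5∈{1,4}] row 3 places 4 nowhere but r3c5, so r3c5=4.
Step 6. [r6c3∈{5}] nothing but 5 survives at r6c3, so r6c3=5.
Step 7. [r4c5∈{1}] only 1 remains possible at r4c5. So r4c5=1.
Step 8. [r4c6∈{5}] nothing but 5 survives at r4c6 ⇒ r4c6=5.
Step 9. [r3c6∈{3}] r3c6 has the single candidate 3 ⇒ r3c6=3.
Step 10. [r6c5∈{2}] r6c5 is down to just 2. So r6c5=2.
Step 11. [r1c5∈{6}] r1c5 is down to just 6. So r1c5=6.
Step 12. [r2c1∈{6}] r2c1 has the single candidate 6. So r2c1=6.
Step 13. [r3c2∈{1}] r3c2 has the single candidate 1, so r3c2=1.
Step 14. [r5c1∈{3}] r5c1's peers cover all but 3, so r5c1=3.
Step 15. [r2c4∈{4}] only 4 remains possible at r2c4 ⇒ r2c4=4.
Step 16. [r5c6∈{6}] nothing but 6 survives at r5c6. So r5c6=6.

Answer: 4 3 1 5 6 2 / 6 5 2 4 3 1 / 5 1 6 2 4 3 / 2 4 3 6 1 5 / 3 2 4 1 5 6 / 1 6 5 3 2 4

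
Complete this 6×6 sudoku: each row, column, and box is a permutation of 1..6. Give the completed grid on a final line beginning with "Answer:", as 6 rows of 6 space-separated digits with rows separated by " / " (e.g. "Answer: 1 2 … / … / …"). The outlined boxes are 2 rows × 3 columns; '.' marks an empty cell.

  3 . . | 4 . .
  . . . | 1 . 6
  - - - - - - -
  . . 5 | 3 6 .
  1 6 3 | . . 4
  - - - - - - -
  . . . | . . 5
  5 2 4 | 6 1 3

Step 1. [r1c6∈{2}] r1c6 has the single candidate 2 ⇒ r1c6=2.
Step 2. [r1c5∈{5}] r1c5 is down to just 5. So r1c5=5.
Step 3. [r3c1∈{2,4}] r3c1 is the only open cell in row 3 admitting 2. So r3c1=2.
Step 4. [r1c2∈{1}] r1c2 has the single candidate 1. So r1c2=1.
Step 5. [r5c4∈{2}] only 2 remains possible at r5c4. So r5c4=2.
Step 6. [r2c2∈{4,5}] in row 2, 5 fits only at r2c2. So r2c2=5.
Step 7. [r5c1∈{6}] nothing but 6 survives at r5c1 ⇒ r5c1=6.
Step 8. [r5c5∈{4}] r5c5 has the single candidate 4, so r5c5=4.
Step 9. [r5c3∈{1}] r5c3 has the single candidate 1, so r5c3=1.
Step 10. [r3c6∈{1}] only 1 remains possible at r3c6 ⇒ r3c6=1.
Step 11. [r2c3∈{2}] r2c3's peers cover all but 2, so r2c3=2.
Step 12. [r2c5∈{3}] only 3 remains possible at r2c5, so r2c5=3.
Step 13. [r1c3∈{6}] nothing but 6 survives at r1c3, so r1c3=6.
Step 14. [r4c4∈{5}] nothing but 5 survives at r4c4, so r4c4=5.
Step 15. [r2c1∈{4}] r2c1 is down to just 4, so r2c1=4.
Step 16. [r5c2∈{3}] r5c2 has the single candidate 3. So r5c2=3.
Step 17. [r4c5∈{2}] r4c5's peers cover all but 2. So r4c5=2.
Step 18. [r3c2∈{4}] only 4 remains possible at r3c2 ⇒ r3c2=4.

Answer: 3 1 6 4 5 2 / 4 5 2 1 3 6 / 2 4 5 3 6 1 / 1 6 3 5 2 4 / 6 3 1 2 4 5 / 5 2 4 6 1 3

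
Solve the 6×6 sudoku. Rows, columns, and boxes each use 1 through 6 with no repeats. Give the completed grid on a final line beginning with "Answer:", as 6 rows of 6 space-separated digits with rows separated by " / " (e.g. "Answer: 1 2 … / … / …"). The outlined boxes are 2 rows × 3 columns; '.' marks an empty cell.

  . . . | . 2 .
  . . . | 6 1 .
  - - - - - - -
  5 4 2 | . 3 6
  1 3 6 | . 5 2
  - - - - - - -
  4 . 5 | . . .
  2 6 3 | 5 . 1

Step 1. [r5c6∈{3}] only 3 remains possible at r5c6, so r5c6=3.
Step 2. [r1c4∈{3,4}] r1c4 is the only open cell in col 4 admitting 3. So r1c4=3.
Step 3. [r1c3∈{1,4}] r1c3 is the only open cell in col 3 admitting 1 ⇒ r1c3=1.
Step 4. [r1c2∈{5}] r1c2 is down to just 5. So r1c2=5.
Step 5. [r2c3∈{4}] r2c3 is down to just 4 ⇒ r2c3=4.
Step 6. [r3c4∈{1}] r3c4 has the single candidate 1 ⇒ r3c4=1.
Step 7. [r1c1∈{6}] r1c1 is down to just 6. So r1c1=6.
Step 8. [r2c1∈{3}] nothing but 3 survives at r2c1. So r2c1=3.
Step 9. [r2c6∈{5}] r2c6 is down to just 5 ⇒ r2c6=5.
Step 10. [r5c4∈{2}] r5c4 is down to just 2, so r5c4=2.
Step 11. [r2c2∈{2}] nothing but 2 survives at r2c2 ⇒ r2c2=2.
Step 12. [r4c4∈{4}] r4c4's peers cover all but 4 ⇒ r4c4=4.
Step 13. [r5c5∈{6}] r5c5's peers cover all but 6, so r5c5=6.
Step 14. [r1c6∈{4}] nothing but 4 survives at r1c6. So r1c6=4.
Step 15. [r6c5∈{4}] r6c5 has the single candidate 4 ⇒ r6c5=4.
Step 16. [r5c2∈{1}] r5c2 is down to just 1. So r5c2=1.

Answer: 6 5 1 3 2 4 / 3 2 4 6 1 5 / 5 4 2 1 3 6 / 1 3 6 4 5 2 / 4 1 5 2 6 3 / 2 6 3 5 4 1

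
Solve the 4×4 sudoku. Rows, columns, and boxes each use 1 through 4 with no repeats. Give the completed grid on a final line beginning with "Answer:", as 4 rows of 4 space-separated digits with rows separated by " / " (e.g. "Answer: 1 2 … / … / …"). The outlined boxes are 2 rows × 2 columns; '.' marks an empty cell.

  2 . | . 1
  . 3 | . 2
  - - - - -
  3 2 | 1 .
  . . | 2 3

Step 1. [r1c2∈{4}] r1c2's peers cover all but 4 ⇒ r1c2=4.
Step 2. [r2c1∈{1}] r2c1 is down to just 1 ⇒ r2c1=1.
Step 3. [r3c4∈{4}] r3c4's peers cover all but 4, so r3c4=4.
Step 4. [r4c1∈{4}] r4c1 has the single candidate 4 ⇒ r4c1=4.
Step 5. [r1c3∈{3}] r1c3 has the single candidate 3, so r1c3=3.
Step 6. [r2c3∈{4}] r2c3's peers cover all but 4. So r2c3=4.
Step 7. [r4c2∈{1}] r4c2 is down to just 1, so r4c2=1.

Answer: 2 4 3 1 / 1 3 4 2 / 3 2 1 4 / 4 1 2 3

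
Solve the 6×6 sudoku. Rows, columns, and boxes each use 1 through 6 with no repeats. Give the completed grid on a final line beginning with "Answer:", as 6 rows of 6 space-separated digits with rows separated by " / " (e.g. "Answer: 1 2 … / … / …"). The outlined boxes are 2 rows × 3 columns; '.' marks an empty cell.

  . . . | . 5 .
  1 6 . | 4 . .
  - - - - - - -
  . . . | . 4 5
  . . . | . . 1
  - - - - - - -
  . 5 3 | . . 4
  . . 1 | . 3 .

Step 1. [r2c5∈{2}] r2c5 is down to just 2 ⇒ r2c5=2.
Step 2. [r4c5∈{6}] nothing but 6 survives at r4c5 ⇒ r4c5=6.
Step 3. [r6c6∈{2,6}] across col 6, 2 lands solely at r6c6, so r6c6=2.
Step 4. [r5c1∈{2,6}] in row 5, 2 fits only at r5c1, so r5c1=2.
Step 5. [r6c1∈{4,6}] in box 5, 6 fits only at r6c1. So r6c1=6.
Step 6. [r3c1∈{3}] r3c1 has the single candidate 3 ⇒ r3c1=3.
Step 7. [r1c2∈{2,3,4}] across col 2, 3 lands solely at r1c2 ⇒ r1c2=3.
Step 8. [r1c3∈{2,4}] 2 has one home in row 1: r1c3 ⇒ r1c3=2.
Step 9. [r4c3∈{4,5}] 4 has one home in col 3: r4c3 ⇒ r4c3=4.
Step 10. [r4c2∈{2}] nothing but 2 survives at r4c2 ⇒ r4c2=2.
Step 11. [r5c4∈{1,6}] 6 has one home in row 5: r5c4 ⇒ r5c4=6.
Step 12. [r2c3∈{5}] only 5 remains possible at r2c3, so r2c3=5.
Step 13. [r6c2∈{4}] r6c2's peers cover all but 4. So r6c2=4.
Step 14. [r1c4∈{1}] r1c4's peers cover all but 1 ⇒ r1c4=1.
Step 15. [r1c1∈{4}] r1c1's peers cover all but 4 ⇒ r1c1=4.
Step 16. [r6c4∈{5}] r6c4 is down to just 5, so r6c4=5.
Step 17. [r2c6∈{3}] nothing but 3 survives at r2c6 ⇒ r2c6=3.
Step 18. [r3c4∈{2}] r3c4's peers cover all but 2 ⇒ r3c4=2.
Step 19. [r4c4∈{3}] r4c4's peers cover all but 3. So r4c4=3.
Step 20. [r3c2∈{1}] r3c2's peers cover all but 1, so r3c2=1.
Step 21. [r3c3∈{6}] nothing but 6 survives at r3c3. So r3c3=6.
Step 22. [r1c6∈{6}] r1c6 is down to just 6 ⇒ r1c6=6.
Step 23. [r4c1∈{5}] r4c1 has the single candidate 5, so r4c1=5.
Step 24. [r5c5∈{1}] only 1 remains possible at r5c5. So r5c5=1.

Answer: 4 3 2 1 5 6 / 1 6 5 4 2 3 / 3 1 6 2 4 5 / 5 2 4 3 6 1 / 2 5 3 6 1 4 / 6 4 1 5 3 2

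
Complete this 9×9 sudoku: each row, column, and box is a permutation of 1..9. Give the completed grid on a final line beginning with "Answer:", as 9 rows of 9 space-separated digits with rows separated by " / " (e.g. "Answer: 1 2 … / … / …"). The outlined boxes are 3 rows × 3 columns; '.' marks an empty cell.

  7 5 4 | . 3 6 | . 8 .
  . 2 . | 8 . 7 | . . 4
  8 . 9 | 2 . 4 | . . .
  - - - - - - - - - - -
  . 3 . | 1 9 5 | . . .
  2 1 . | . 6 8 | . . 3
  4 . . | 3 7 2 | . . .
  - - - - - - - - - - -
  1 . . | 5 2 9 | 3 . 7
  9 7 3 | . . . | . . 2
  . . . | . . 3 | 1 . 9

Step 1. [r4c1∈{6}] r4c1 has the single candidate 6 ⇒ r4c1=6.
Step 2. [r3c2∈{6}] r3c2 has the single candidate 6 ⇒ r3c2=6.
Step 3. [r8c7∈{4,5,6,8}] 8 has one home in box 9: r8c7, so r8c7=8.
Step 4. [r8c8∈{4,5,6}] 5 has one home in row 8: r8c8, so r8c8=5.
Step 5. [r6c9∈{1,5,6,8}] across col 9, 6 lands solely at r6c9 ⇒ r6c9=6.
Step 6. [r5c4∈{4}] r5c4 is down to just 4. So r5c4=4.
Step 7. [r3c9∈{1,5}] 5 has one home in col 9: r3c9 ⇒ r3c9=5.
Step 8. [r3c7∈{7}] r3c7's peers cover all but 7. So r3c7=7.
Step 9. [r9c5∈{4,8}] in col 5, 8 fits only at r9c5, so r9c5=8.
Step 10. [r6c8∈{1,9}] 1 has one home in row 6: r6c8. So r6c8=1.
Step 11. [r4c8∈{2,4,7}] col 8 places 2 nowhere but r4c8, so r4c8=2.
Step 12. [r4c3∈{7,8}] in row 4, 7 fits only at r4c3, so r4c3=7.
Step 13. [r5c3∈{5}] only 5 remains possible at r5c3, so r5c3=5.
Step 14. [r5c7∈{9}] nothing but 9 survives at r5c7, so r5c7=9.
Step 15. [r3c5∈{1}] r3c5 is down to just 1. So r3c5=1.
Step 16. [r9c2∈{4}] only 4 remains possible at r9c2 ⇒ r9c2=4.
Step 17. [r9c8∈{6}] r9c8 has the single candidate 6. So r9c8=6.
Step 18. [r7c2∈{8}] nothing but 8 survives at r7c2 ⇒ r7c2=8.
Step 19. [r2c8∈{3,9}] row 2 places 9 nowhere but r2c8, so r2c8=9.
Step 20. [r9c1∈{5}] r9c1 has the single candidate 5. So r9c1=5.
Step 21. [r2c3∈{1}] only 1 remains possible at r2c3 ⇒ r2c3=1.
Step 22. [r7c3∈{6}] nothing but 6 survives at r7c3. So r7c3=6.
Step 23. [r1c7∈{2}] r1c7 is down to just 2 ⇒ r1c7=2.
Step 24. [r6c7∈{5}] r6c7 has the single candidate 5, so r6c7=5.
Step 25. [r3c8∈{3}] nothing but 3 survives at r3c8, so r3c8=3.
Step 26. [r2c1∈{3}] r2c1's peers cover all but 3. So r2c1=3.
Step 27. [r1c4∈{9}] r1c4 has the single candidate 9. So r1c4=9.
Step 28. [r8c4∈{6}] r8c4 is down to just 6. So r8c4=6.
Step 29. [r6c3∈{8}] r6c3 is down to just 8 ⇒ r6c3=8.
Step 30. [r8c6∈{1}] only 1 remains possible at r8c6 ⇒ r8c6=1.
Step 31. [r5c8∈{7}] r5c8's peers cover all but 7, so r5c8=7.
Step 32. [r8c5∈{4}] nothing but 4 survives at r8c5 ⇒ r8c5=4.
Step 33. [r6c2∈{9}] r6c2 is down to just 9 ⇒ r6c2=9.
Step 34. [r2c5∈{5}] only 5 remains possible at r2c5, so r2c5=5.
Step 35. [r1c9∈{1}] r1c9 is down to just 1, so r1c9=1.
Step 36. [r2c7∈{6}] r2c7's peers cover all but 6, so r2c7=6.
Step 37. [r9c4∈{7}] r9c4's peers cover all but 7, so r9c4=7.
Step 38. [r7c8∈{4}] r7c8's peers cover all but 4, so r7c8=4.
Step 39. [r4c7∈{4}] only 4 remains possible at r4c7. So r4c7=4.
Step 40. [r9c3∈{2}] nothing but 2 survives at r9c3 ⇒ r9c3=2.
Step 41. [r4c9∈{8}] r4c9's peers cover all but 8 ⇒ r4c9=8.

Answer: 7 5 4 9 3 6 2 8 1 / 3 2 1 8 5 7 6 9 4 / 8 6 9 2 1 4 7 3 5 / 6 3 7 1 9 5 4 2 8 / 2 1 5 4 6 8 9 7 3 / 4 9 8 3 7 2 5 1 6 / 1 8 6 5 2 9 3 4 7 / 9 7 3 6 4 1 8 5 2 / 5 4 2 7 8 3 1 6 9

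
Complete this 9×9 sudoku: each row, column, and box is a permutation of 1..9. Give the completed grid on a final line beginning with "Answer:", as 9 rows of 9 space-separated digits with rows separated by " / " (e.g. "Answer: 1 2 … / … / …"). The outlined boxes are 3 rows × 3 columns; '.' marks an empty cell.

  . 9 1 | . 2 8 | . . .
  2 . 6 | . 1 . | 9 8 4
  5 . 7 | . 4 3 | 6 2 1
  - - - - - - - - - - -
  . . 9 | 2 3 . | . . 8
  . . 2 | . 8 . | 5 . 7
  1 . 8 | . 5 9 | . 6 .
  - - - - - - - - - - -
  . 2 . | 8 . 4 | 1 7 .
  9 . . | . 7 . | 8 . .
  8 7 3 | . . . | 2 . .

Step 1. [r7c9∈{3,5,6,9}] across row 7, 3 lands solely at r7c9. So r7c9=3.
Step 2. [r9c8∈{4,5,9}] row 9 places 4 nowhere but r9c8 ⇒ r9c8=4.
Step 3. [r8c8∈{5}] nothing but 5 survives at r8c8, so r8c8=5.
Step 4. [r1c4∈{5,6,7}] across row 1, 6 lands solely at r1c4. So r1c4=6.
Step 5. [r7c1∈{6}] r7c1's peers cover all but 6 ⇒ r7c1=6.
Step 6. [r9c5∈{6,9}] col 5 places 6 nowhere but r9c5 ⇒ r9c5=6.
Step 7. [r1c8∈{3}] r1c8 is down to just 3, so r1c8=3.
Step 8. [r4c7∈{4}] r4c7 is down to just 4 ⇒ r4c7=4.
Step 9. [r6c4∈{4,7}] 7 has one home in row 6: r6c4. So r6c4=7.
Step 10. [r6c2∈{3,4}] row 6 places 4 nowhere but r6c2 ⇒ r6c2=4.
Step 11. [r4c8∈{1}] r4c8 has the single candidate 1 ⇒ r4c8=1.
Step 12. [r8c2∈{1}] r8c2 is down to just 1. So r8c2=1.
Step 13. [r4c6∈{6}] only 6 remains possible at r4c6. So r4c6=6.
Step 14. [r5c6∈{1}] r5c6 has the single candidate 1. So r5c6=1.
Step 15. [r9c6∈{5}] nothing but 5 survives at r9c6 ⇒ r9c6=5.
Step 16. [r7c5∈{9}] r7c5 is down to just 9, so r7c5=9.
Step 17. [r2c2∈{3}] r2c2 has the single candidate 3. So r2c2=3.
Step 18. [r5c1∈{3}] nothing but 3 survives at r5c1, so r5c1=3.
Step 19. [r5c8∈{9}] r5c8 has the single candidate 9. So r5c8=9.
Step 20. [r3c4∈{9}] r3c4's peers cover all but 9. So r3c4=9.
Step 21. [r4c2∈{5}] r4c2 is down to just 5, so r4c2=5.
Step 22. [r8c3∈{4}] nothing but 4 survives at r8c3. So r8c3=4.
Step 23. [r9c9∈{9}] r9c9's peers cover all but 9, so r9c9=9.
Step 24. [r1c7∈{7}] r1c7's peers cover all but 7, so r1c7=7.
Step 25. [r3c2∈{8}] nothing but 8 survives at r3c2. So r3c2=8.
Step 26. [r7c3∈{5}] nothing but 5 survives at r7c3. So r7c3=5.
Step 27. [r2c6∈{7}] r2c6 is down to just 7 ⇒ r2c6=7.
Step 28. [r6c7∈{3}] r6c7 is down to just 3, so r6c7=3.
Step 29. [r8c9∈{6}] r8c9 is down to just 6 ⇒ r8c9=6.
Step 30. [r5c2∈{6}] only 6 remains possible at r5c2. So r5c2=6.
Step 31. [r1c9∈{5}] nothing but 5 survives at r1c9, so r1c9=5.
Step 32. [r9c4∈{1}] r9c4's peers cover all but 1, so r9c4=1.
Step 33. [r4c1∈{7}] only 7 remains possible at r4c1, so r4c1=7.
Step 34. [r8c6∈{2}] nothing but 2 survives at r8c6 ⇒ r8c6=2.
Step 35. [r2c4∈{5}] r2c4's peers cover all but 5. So r2c4=5.
Step 36. [r1c1∈{4}] only 4 remains possible at r1c1. So r1c1=4.
Step 37. [r6c9∈{2}] r6c9 is down to just 2 ⇒ r6c9=2.
Step 38. [r5c4∈{4}] r5c4 is down to just 4 ⇒ r5c4=4.
Step 39. [r8c4∈{3}] r8c4 is down to just 3. So r8c4=3.

Answer: 4 9 1 6 2 8 7 3 5 / 2 3 6 5 1 7 9 8 4 / 5 8 7 9 4 3 6 2 1 / 7 5 9 2 3 6 4 1 8 / 3 6 2 4 8 1 5 9 7 / 1 4 8 7 5 9 3 6 2 / 6 2 5 8 9 4 1 7 3 / 9 1 4 3 7 2 8 5 6 / 8 7 3 1 6 5 2 4 9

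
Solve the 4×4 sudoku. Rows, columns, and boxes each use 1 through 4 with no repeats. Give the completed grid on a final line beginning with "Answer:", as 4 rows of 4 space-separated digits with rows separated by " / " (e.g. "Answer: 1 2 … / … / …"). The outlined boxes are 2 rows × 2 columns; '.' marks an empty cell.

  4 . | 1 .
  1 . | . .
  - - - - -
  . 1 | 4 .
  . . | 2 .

Step 1. [r3c4∈{3}] r3c4's peers cover all but 3, so r3c4=3.
Step 2. [r1c2∈{2,3}] 3 has one home in row 1: r1c2 ⇒ r1c2=3.
Step 3. [r2c2∈{2}] r2c2's peers cover all but 2 ⇒ r2c2=2.
Step 4. [r4c1∈{3}] r4c1's peers cover all but 3 ⇒ r4c1=3.
Step 5. [r4c4∈{1}] nothing but 1 survives at r4c4, so r4c4=1.
Step 6. [r3c1∈{2}] r3c1's peers cover all but 2. So r3c1=2.
Step 7. [r4c2∈{4}] r4c2 has the single candidate 4. So r4c2=4.
Step 8. [r2c4∈{4}] r2c4's peers cover all but 4, so r2c4=4.
Step 9. [r1c4∈{2}] r1c4's peers cover all but 2 ⇒ r1c4=2.
Step 10. [r2c3∈{3}] nothing but 3 survives at r2c3 ⇒ r2c3=3.

Answer: 4 3 1 2 / 1 2 3 4 / 2 1 4 3 / 3 4 2 1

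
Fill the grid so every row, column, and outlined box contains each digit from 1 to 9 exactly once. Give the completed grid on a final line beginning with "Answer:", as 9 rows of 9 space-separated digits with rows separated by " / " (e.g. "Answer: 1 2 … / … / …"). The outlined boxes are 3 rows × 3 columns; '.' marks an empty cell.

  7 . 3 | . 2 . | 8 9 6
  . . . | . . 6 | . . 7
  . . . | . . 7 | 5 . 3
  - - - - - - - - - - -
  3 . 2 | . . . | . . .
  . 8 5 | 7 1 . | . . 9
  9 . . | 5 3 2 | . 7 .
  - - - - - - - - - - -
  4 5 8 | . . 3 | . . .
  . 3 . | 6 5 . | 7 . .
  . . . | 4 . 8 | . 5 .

Step 1. [r5c1∈{6}] only 6 remains possible at r5c1. So r5c1=6.
Step 2. [r6c7∈{1,4,6}] r6c7 is the only open cell in row 6 admitting 6 ⇒ r6c7=6.
Step 3. [r1c4∈{1}] r1c4's peers cover all but 1 ⇒ r1c4=1.
Step 4. [r1c2∈{4}] nothing but 4 survives at r1c2 ⇒ r1c2=4.
Step 5. [r6c2∈{1}] nothing but 1 survives at r6c2 ⇒ r6c2=1.
Step 6. [r9c3∈{1,6,7,9}] r9c3 is the only open cell in col 3 admitting 7, so r9c3=7.
Step 7. [r9c5∈{9}] r9c5 has the single candidate 9 ⇒ r9c5=9.
Step 8. [r5c6∈{4}] r5c6 has the single candidate 4. So r5c6=4.
Step 9. [r6c9∈{4,8}] row 6 places 8 nowhere but r6c9 ⇒ r6c9=8.
Step 10. [r8c6∈{1}] r8c6's peers cover all but 1 ⇒ r8c6=1.
Step 11. [r8c1∈{2}] nothing but 2 survives at r8c1, so r8c1=2.
Step 12. [r9c1∈{1}] r9c1 has the single candidate 1. So r9c1=1.
Step 13. [r9c9∈{2}] nothing but 2 survives at r9c9, so r9c9=2.
Step 14. [r7c9∈{1}] nothing but 1 survives at r7c9 ⇒ r7c9=1.
Step 15. [r3c1∈{8}] nothing but 8 survives at r3c1. So r3c1=8.
Step 16. [r3c4∈{9}] only 9 remains possible at r3c4 ⇒ r3c4=9.
Step 17. [r5c8∈{2,3}] across col 8, 3 lands solely at r5c8, so r5c8=3.
Step 18. [r2c2∈{2,9}] 9 has one home in col 2: r2c2 ⇒ r2c2=9.
Step 19. [r2c3∈{1}] only 1 remains possible at r2c3, so r2c3=1.
Step 20. [r3c8∈{1,2,4}] row 3 places 1 nowhere but r3c8. So r3c8=1.
Step 21. [r4c8∈{4}] nothing but 4 survives at r4c8, so r4c8=4.
Step 22. [r2c7∈{2,4}] across col 7, 4 lands solely at r2c7, so r2c7=4.
Step 23. [r2c5∈{8}] only 8 remains possible at r2c5 ⇒ r2c5=8.
Step 24. [r3c3∈{6}] r3c3 has the single candidate 6 ⇒ r3c3=6.
Step 25. [r3c2∈{2}] only 2 remains possible at r3c2 ⇒ r3c2=2.
Step 26. [r8c9∈{4}] r8c9 is down to just 4, so r8c9=4.
Step 27. [r4c6∈{9}] r4c6 has the single candidate 9. So r4c6=9.
Step 28. [r4c9∈{5}] r4c9 is down to just 5. So r4c9=5.
Step 29. [r4c5∈{6}] r4c5 has the single candidate 6. So r4c5=6.
Step 30. [r7c7∈{9}] r7c7's peers cover all but 9. So r7c7=9.
Step 31. [r2c8∈{2}] r2c8 is down to just 2. So r2c8=2.
Step 32. [r2c4∈{3}] only 3 remains possible at r2c4, so r2c4=3.
Step 33. [r9c2∈{6}] nothing but 6 survives at r9c2. So r9c2=6.
Step 34. [r8c3∈{9}] r8c3 has the single candidate 9. So r8c3=9.
Step 35. [r7c4∈{2}] only 2 remains possible at r7c4 ⇒ r7c4=2.
Step 36. [r4c2∈{7}] r4c2 is down to just 7 ⇒ r4c2=7.
Step 37. [r7c8∈{6}] only 6 remains possible at r7c8, so r7c8=6.
Step 38. [r9c7∈{3}] r9c7 is down to just 3 ⇒ r9c7=3.
Step 39. [r1c6∈{5}] r1c6's peers cover all but 5, so r1c6=5.
Step 40. [r3c5∈{4}] only 4 remains possible at r3c5. So r3c5=4.
Step 41. [r4c7∈{1}] r4c7 is down to just 1. So r4c7=1.
Step 42. [r7c5∈{7}] r7c5 has the single candidate 7 ⇒ r7c5=7.
Step 43. [r5c7∈{2}] r5c7's peers cover all but 2. So r5c7=2.
Step 44. [r4c4∈{8}] r4c4's peers cover all but 8. So r4c4=8.
Step 45. [r2c1∈{5}] r2c1's peers cover all but 5 ⇒ r2c1=5.
Step 46. [r8c8∈{8}] r8c8's peers cover all but 8, so r8c8=8.
Step 47. [r6c3∈{4}] nothing but 4 survives at r6c3, so r6c3=4.

Answer: 7 4 3 1 2 5 8 9 6 / 5 9 1 3 8 6 4 2 7 / 8 2 6 9 4 7 5 1 3 / 3 7 2 8 6 9 1 4 5 / 6 8 5 7 1 4 2 3 9 / 9 1 4 5 3 2 6 7 8 / 4 5 8 2 7 3 9 6 1 / 2 3 9 6 5 1 7 8 4 / 1 6 7 4 9 8 3 5 2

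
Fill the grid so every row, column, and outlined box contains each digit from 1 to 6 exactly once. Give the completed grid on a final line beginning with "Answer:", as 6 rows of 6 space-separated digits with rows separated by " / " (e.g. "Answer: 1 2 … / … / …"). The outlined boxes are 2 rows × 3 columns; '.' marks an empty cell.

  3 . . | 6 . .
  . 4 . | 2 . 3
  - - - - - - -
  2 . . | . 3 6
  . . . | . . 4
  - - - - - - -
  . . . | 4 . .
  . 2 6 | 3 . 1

Step 1. [r6c5∈{5}] only 5 remains possible at r6c5 ⇒ r6c5=5.
Step 2. [r4c2∈{1,3,5,6}] 6 has one home in col 2: r4c2. So r4c2=6.
Step 3. [r2c5∈{1}] r2c5 has the single candidate 1 ⇒ r2c5=1.
Step 4. [r2c3∈{5}] r2c3 is down to just 5 ⇒ r2c3=5.
Step 5. [r1c2∈{1}] only 1 remains possible at r1c2 ⇒ r1c2=1.
Step 6. [r3c2∈{5}] nothing but 5 survives at r3c2 ⇒ r3c2=5.
Step 7. [r4c1∈{1}] r4c1 is down to just 1, so r4c1=1.
Step 8. [r4c3∈{3}] r4c3 has the single candidate 3 ⇒ r4c3=3.
Step 9. [r4c5∈{2}] r4c5's peers cover all but 2 ⇒ r4c5=2.
Step 10. [r5c6∈{2}] r5c6 is down to just 2. So r5c6=2.
Step 11. [r5c1∈{5}] only 5 remains possible at r5c1. So r5c1=5.
Step 12. [r3c3∈{4}] r3c3 has the single candidate 4, so r3c3=4.
Step 13. [r2c1∈{6}] only 6 remains possible at r2c1. So r2c1=6.
Step 14. [r1c3∈{2}] nothing but 2 survives at r1c3. So r1c3=2.
Step 15. [r3c4∈{1}] r3c4's peers cover all but 1. So r3c4=1.
Step 16. [r1c6∈{5}] r1c6's peers cover all but 5. So r1c6=5.
Step 17. [r5c2∈{3}] nothing but 3 survives at r5c2. So r5c2=3.
Step 18. [r5c5∈{6}] r5c5's peers cover all but 6 ⇒ r5c5=6.
Step 19. [r6c1∈{4}] nothing but 4 survives at r6c1 ⇒ r6c1=4.
Step 20. [r5c3∈{1}] only 1 remains possible at r5c3 ⇒ r5c3=1.
Step 21. [r4c4∈{5}] nothing but 5 survives at r4c4 ⇒ r4c4=5.
Step 22. [r1c5∈{4}] r1c5 is down to just 4. So r1c5=4.

Answer: 3 1 2 6 4 5 / 6 4 5 2 1 3 / 2 5 4 1 3 6 / 1 6 3 5 2 4 / 5 3 1 4 6 2 / 4 2 6 3 5 1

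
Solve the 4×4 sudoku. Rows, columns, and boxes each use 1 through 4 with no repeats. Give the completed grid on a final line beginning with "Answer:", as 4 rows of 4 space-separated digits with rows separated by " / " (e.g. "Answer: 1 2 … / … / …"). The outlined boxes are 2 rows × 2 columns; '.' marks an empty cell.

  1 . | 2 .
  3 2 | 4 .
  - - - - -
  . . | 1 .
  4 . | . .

Step 1. [r4c3∈{3}] r4c3's peers cover all but 3 ⇒ r4c3=3.
Step 2. [r3c4∈{2,4}] row 3 places 4 nowhere but r3c4, so r3c4=4.
Step 3. [r3c1∈{2}] only 2 remains possible at r3c1, so r3c1=2.
Step 4. [r4c4∈{2}] r4c4 has the single candidate 2 ⇒ r4c4=2.
Step 5. [r4c2∈{1}] r4c2 has the single candidate 1, so r4c2=1.
Step 6. [r1c4∈{3}] nothing but 3 survives at r1c4, so r1c4=3.
Step 7. [r3c2∈{3}] r3c2 is down to just 3. So r3c2=3.
Step 8. [r2c4∈{1}] r2c4's peers cover all but 1 ⇒ r2c4=1.
Step 9. [r1c2∈{4}] r1c2's peers cover all but 4 ⇒ r1c2=4.

Answer: 1 4 2 3 / 3 2 4 1 / 2 3 1 4 / 4 1 3 2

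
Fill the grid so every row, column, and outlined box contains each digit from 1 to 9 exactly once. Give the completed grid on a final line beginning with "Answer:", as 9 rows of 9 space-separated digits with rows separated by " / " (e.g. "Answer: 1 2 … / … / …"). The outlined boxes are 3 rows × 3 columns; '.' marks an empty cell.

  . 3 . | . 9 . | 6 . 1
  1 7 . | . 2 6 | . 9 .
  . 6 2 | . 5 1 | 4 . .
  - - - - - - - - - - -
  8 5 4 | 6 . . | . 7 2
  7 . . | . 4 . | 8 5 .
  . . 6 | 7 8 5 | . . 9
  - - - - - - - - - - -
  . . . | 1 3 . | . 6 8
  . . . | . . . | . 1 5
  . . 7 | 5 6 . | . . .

Step 1. [r2c9∈{3}] r2c9's peers cover all but 3 ⇒ r2c9=3.
Step 2. [r4c6∈{3,9}] in row 4, 9 fits only at r4c6 ⇒ r4c6=9.
Step 3. [r8c4∈{2,4,8,9}] col 4 places 9 nowhere but r8c4. So r8c4=9.
Step 4. [r1c1∈{4,5}] r1c1 is the only open cell in box 1 admitting 4 ⇒ r1c1=4.
Step 5. [r9c2∈{1,2,4,8,9}] 1 has one home in row 9: r9c2, so r9c2=1.
Step 6. [r4c7∈{1,3}] across row 4, 3 lands solely at r4c7, so r4c7=3.
Step 7. [r1c4∈{8}] nothing but 8 survives at r1c4, so r1c4=8.
Step 8. [r6c1∈{2,3}] across row 6, 3 lands solely at r6c1 ⇒ r6c1=3.
Step 9. [r8c2∈{2,4,8}] 8 has one home in col 2: r8c2, so r8c2=8.
Step 10. [r8c6∈{2,4,7}] in row 8, 4 fits only at r8c6, so r8c6=4.
Step 11. [r5c4∈{2,3}] col 4 places 2 nowhere but r5c4 ⇒ r5c4=2.
Step 12. [r7c1∈{2,5,9}] in col 1, 5 fits only at r7c1. So r7c1=5.
Step 13. [r7c3∈{9}] r7c3 is down to just 9. So r7c3=9.
Step 14. [r9c1∈{2}] r9c1 is down to just 2, so r9c1=2.
Step 15. [r8c7∈{2,7}] in row 8, 2 fits only at r8c7. So r8c7=2.
Step 16. [r6c8∈{4}] r6c8 has the single candidate 4. So r6c8=4.
Step 17. [r2c7∈{5}] r2c7 is down to just 5, so r2c7=5.
Step 18. [r8c5∈{7}] r8c5 is down to just 7 ⇒ r8c5=7.
Step 19. [r7c2∈{4}] r7c2's peers cover all but 4, so r7c2=4.
Step 20. [r8c1∈{6}] only 6 remains possible at r8c1. So r8c1=6.
Step 21. [r5c2∈{9}] r5c2's peers cover all but 9, so r5c2=9.
Step 22. [r5c3∈{1}] r5c3 is down to just 1, so r5c3=1.
Step 23. [r4c5∈{1}] only 1 remains possible at r4c5 ⇒ r4c5=1.
Step 24. [r3c1∈{9}] r3c1 is down to just 9. So r3c1=9.
Step 25. [r7c6∈{2}] only 2 remains possible at r7c6, so r7c6=2.
Step 26. [r9c8∈{3}] r9c8 has the single candidate 3 ⇒ r9c8=3.
Step 27. [r9c6∈{8}] nothing but 8 survives at r9c6, so r9c6=8.
Step 28. [r6c2∈{2}] r6c2 is down to just 2. So r6c2=2.
Step 29. [r3c9∈{7}] only 7 remains possible at r3c9, so r3c9=7.
Step 30. [r5c6∈{3}] only 3 remains possible at r5c6, so r5c6=3.
Step 31. [r8c3∈{3}] only 3 remains possible at r8c3 ⇒ r8c3=3.
Step 32. [r6c7∈{1}] nothing but 1 survives at r6c7, so r6c7=1.
Step 33. [r5c9∈{6}] r5c9's peers cover all but 6 ⇒ r5c9=6.
Step 34. [r1c6∈{7}] r1c6 is down to just 7 ⇒ r1c6=7.
Step 35. [r1c8∈{2}] r1c8 is down to just 2. So r1c8=2.
Step 36. [r2c3∈{8}] r2c3's peers cover all but 8 ⇒ r2c3=8.
Step 37. [r9c7∈{9}] only 9 remains possible at r9c7. So r9c7=9.
Step 38. [r1c3∈{5}] nothing but 5 survives at r1c3 ⇒ r1c3=5.
Step 39. [r3c8∈{8}] r3c8's peers cover all but 8. So r3c8=8.
Step 40. [r2c4∈{4}] r2c4 is down to just 4 ⇒ r2c4=4.
Step 41. [r9c9∈{4}] only 4 remains possible at r9c9 ⇒ r9c9=4.
Step 42. [r3c4∈{3}] nothing but 3 survives at r3c4 ⇒ r3c4=3.
Step 43. [r7c7∈{7}] only 7 remains possible at r7c7, so r7c7=7.

Answer: 4 3 5 8 9 7 6 2 1 / 1 7 8 4 2 6 5 9 3 / 9 6 2 3 5 1 4 8 7 / 8 5 4 6 1 9 3 7 2 / 7 9 1 2 4 3 8 5 6 / 3 2 6 7 8 5 1 4 9 / 5 4 9 1 3 2 7 6 8 / 6 8 3 9 7 4 2 1 5 / 2 1 7 5 6 8 9 3 4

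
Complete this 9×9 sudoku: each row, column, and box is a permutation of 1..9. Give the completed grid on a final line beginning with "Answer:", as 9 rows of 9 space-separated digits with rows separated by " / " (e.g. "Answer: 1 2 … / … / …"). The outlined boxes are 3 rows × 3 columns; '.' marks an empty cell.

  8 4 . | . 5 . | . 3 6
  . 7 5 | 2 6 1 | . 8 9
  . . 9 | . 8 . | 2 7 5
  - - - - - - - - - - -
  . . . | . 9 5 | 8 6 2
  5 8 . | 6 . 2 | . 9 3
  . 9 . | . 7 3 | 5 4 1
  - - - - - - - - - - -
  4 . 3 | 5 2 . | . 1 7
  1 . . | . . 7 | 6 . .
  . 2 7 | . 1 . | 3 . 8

Step 1. [r8c4∈{3,4,8,9}] 9 has one home in row 8: r8c4, so r8c4=9.
Step 2. [r5c3∈{1,4}] in row 5, 1 fits only at r5c3, so r5c3=1.
Step 3. [r9c4∈{4}] r9c4 is down to just 4. So r9c4=4.
Step 4. [r2c1∈{3}] nothing but 3 survives at r2c1, so r2c1=3.
Step 5. [r7c2∈{6}] only 6 remains possible at r7c2 ⇒ r7c2=6.
Step 6. [r6c3∈{2,6}] across col 3, 6 lands solely at r6c3, so r6c3=6.
Step 7. [r8c2∈{5}] nothing but 5 survives at r8c2 ⇒ r8c2=5.
Step 8. [r1c3∈{2}] r1c3 is down to just 2. So r1c3=2.
Step 9. [r5c7∈{7}] only 7 remains possible at r5c7. So r5c7=7.
Step 10. [r3c4∈{3}] r3c4's peers cover all but 3 ⇒ r3c4=3.
Step 11. [r1c4∈{7}] nothing but 7 survives at r1c4 ⇒ r1c4=7.
Step 12. [r4c3∈{4}] r4c3 is down to just 4. So r4c3=4.
Step 13. [r7c6∈{8}] r7c6's peers cover all but 8, so r7c6=8.
Step 14. [r5c5∈{4}] r5c5's peers cover all but 4 ⇒ r5c5=4.
Step 15. [r9c6∈{6}] r9c6 is down to just 6 ⇒ r9c6=6.
Step 16. [r2c7∈{4}] r2c7 has the single candidate 4 ⇒ r2c7=4.
Step 17. [r4c1∈{7}] r4c1 is down to just 7. So r4c1=7.
Step 18. [r9c8∈{5}] r9c8 has the single candidate 5. So r9c8=5.
Step 19. [r1c7∈{1}] only 1 remains possible at r1c7, so r1c7=1.
Step 20. [r4c4∈{1}] r4c4's peers cover all but 1 ⇒ r4c4=1.
Step 21. [r7c7∈{9}] r7c7 has the single candidate 9. So r7c7=9.
Step 22. [r3c2∈{1}] r3c2 is down to just 1, so r3c2=1.
Step 23. [r8c8∈{2}] only 2 remains possible at r8c8. So r8c8=2.
Step 24. [r4c2∈{3}] r4c2 is down to just 3, so r4c2=3.
Step 25. [r3c1∈{6}] r3c1 is down to just 6 ⇒ r3c1=6.
Step 26. [r6c1∈{2}] r6c1's peers cover all but 2. So r6c1=2.
Step 27. [r8c9∈{4}] only 4 remains possible at r8c9. So r8c9=4.
Step 28. [r9c1∈{9}] nothing but 9 survives at r9c1 ⇒ r9c1=9.
Step 29. [r8c3∈{8}] r8c3's peers cover all but 8, so r8c3=8.
Step 30. [r8c5∈{3}] r8c5's peers cover all but 3. So r8c5=3.
Step 31. [r6c4∈{8}] r6c4 is down to just 8. So r6c4=8.
Step 32. [r3c6∈{4}] r3c6 is down to just 4, so r3c6=4.
Step 33. [r1c6∈{9}] r1c6 has the single candidate 9 ⇒ r1c6=9.

Answer: 8 4 2 7 5 9 1 3 6 / 3 7 5 2 6 1 4 8 9 / 6 1 9 3 8 4 2 7 5 / 7 3 4 1 9 5 8 6 2 / 5 8 1 6 4 2 7 9 3 / 2 9 6 8 7 3 5 4 1 / 4 6 3 5 2 8 9 1 7 / 1 5 8 9 3 7 6 2 4 / 9 2 7 4 1 6 3 5 8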